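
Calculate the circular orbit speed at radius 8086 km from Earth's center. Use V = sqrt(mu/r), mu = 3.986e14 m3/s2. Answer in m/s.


V = sqrt(3.986e14 / 8086000) = 7021 m/s

7021 m/s


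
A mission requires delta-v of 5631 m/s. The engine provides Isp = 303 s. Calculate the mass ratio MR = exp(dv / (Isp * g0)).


Ve = 303 * 9.81 = 2972.43 m/s
MR = exp(5631 / 2972.43) = 6.649

6.649


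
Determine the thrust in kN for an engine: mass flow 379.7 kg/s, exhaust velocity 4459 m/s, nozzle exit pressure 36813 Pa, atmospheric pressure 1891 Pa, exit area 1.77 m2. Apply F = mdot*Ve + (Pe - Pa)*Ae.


F = 379.7 * 4459 + (36813 - 1891) * 1.77 = 1.7549e+06 N = 1754.9 kN

1754.9 kN


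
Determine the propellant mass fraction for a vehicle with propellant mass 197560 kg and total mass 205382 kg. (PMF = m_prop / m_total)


PMF = 197560 / 205382 = 0.962

0.962


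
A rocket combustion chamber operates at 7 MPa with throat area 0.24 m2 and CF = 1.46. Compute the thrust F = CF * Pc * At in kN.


F = 1.46 * 7e6 * 0.24 = 2.4528e+06 N = 2452.8 kN

2452.8 kN


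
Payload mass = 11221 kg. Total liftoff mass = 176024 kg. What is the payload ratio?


PR = 11221 / 176024 = 0.0637

0.0637


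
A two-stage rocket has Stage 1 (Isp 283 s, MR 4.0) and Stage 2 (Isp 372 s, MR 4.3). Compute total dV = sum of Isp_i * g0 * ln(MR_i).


dV1 = 283 * 9.81 * ln(4.0) = 3848.7 m/s
dV2 = 372 * 9.81 * ln(4.3) = 5323.0 m/s
Total dV = 3848.7 + 5323.0 = 9171.7 m/s ~ 9172 m/s

9172 m/s


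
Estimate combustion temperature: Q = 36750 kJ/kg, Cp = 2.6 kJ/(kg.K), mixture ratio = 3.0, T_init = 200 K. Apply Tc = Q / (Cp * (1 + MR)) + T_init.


Tc = 36750 / (2.6 * (1 + 3.0)) + 200 = 3734 K

3734 K


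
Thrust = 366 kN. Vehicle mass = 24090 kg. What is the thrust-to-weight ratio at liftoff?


TWR = 366000 / (24090 * 9.81) = 1.55

1.55


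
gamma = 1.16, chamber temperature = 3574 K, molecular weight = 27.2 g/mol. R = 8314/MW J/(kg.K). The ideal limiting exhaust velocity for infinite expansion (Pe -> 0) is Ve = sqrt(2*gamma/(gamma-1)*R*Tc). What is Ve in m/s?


R = 8314 / 27.2 = 305.66 J/(kg.K)
Ve = sqrt(2 * 1.16 / (1.16 - 1) * 305.66 * 3574) = 3980 m/s

3980 m/s


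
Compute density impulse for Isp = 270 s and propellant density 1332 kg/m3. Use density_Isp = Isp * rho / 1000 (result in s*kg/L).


rho*Isp = 270 * 1332 / 1000 = 360 s*kg/L

360 s*kg/L


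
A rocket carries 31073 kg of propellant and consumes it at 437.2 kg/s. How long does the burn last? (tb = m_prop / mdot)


tb = 31073 / 437.2 = 71.1 s

71.1 s


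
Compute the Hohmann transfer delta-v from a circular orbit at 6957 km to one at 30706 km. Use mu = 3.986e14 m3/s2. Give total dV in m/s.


V1 = sqrt(mu/r1) = 7569.33 m/s
dV1 = V1*(sqrt(2*r2/(r1+r2)) - 1) = 2096.22 m/s
V2 = sqrt(mu/r2) = 3602.94 m/s
dV2 = V2*(1 - sqrt(2*r1/(r1+r2))) = 1413.03 m/s
Total dV = 3509 m/s

3509 m/s


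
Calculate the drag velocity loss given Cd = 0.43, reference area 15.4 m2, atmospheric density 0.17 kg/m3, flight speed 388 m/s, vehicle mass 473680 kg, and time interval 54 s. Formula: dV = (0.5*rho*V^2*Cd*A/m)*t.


D = 0.5 * 0.17 * 388^2 * 0.43 * 15.4 = 84736.7 N
a = 84736.7 / 473680 = 0.1789 m/s2
dV = 0.1789 * 54 = 9.7 m/s

9.7 m/s


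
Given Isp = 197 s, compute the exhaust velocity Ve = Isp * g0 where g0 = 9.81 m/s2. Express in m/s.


Ve = Isp * g0 = 197 * 9.81 = 1932.6 m/s

1932.6 m/s


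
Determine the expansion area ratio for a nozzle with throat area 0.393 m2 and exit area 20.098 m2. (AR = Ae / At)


AR = 20.098 / 0.393 = 51.1

51.1


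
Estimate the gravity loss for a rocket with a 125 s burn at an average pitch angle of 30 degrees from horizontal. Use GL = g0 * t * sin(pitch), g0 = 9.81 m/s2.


GL = 9.81 * 125 * sin(30 deg) = 613 m/s

613 m/s


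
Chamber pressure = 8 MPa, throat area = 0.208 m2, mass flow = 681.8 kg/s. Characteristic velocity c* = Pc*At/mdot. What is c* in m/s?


c* = 8e6 * 0.208 / 681.8 = 2441 m/s

2441 m/s


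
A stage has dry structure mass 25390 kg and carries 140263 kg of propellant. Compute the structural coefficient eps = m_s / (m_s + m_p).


eps = 25390 / (25390 + 140263) = 0.1533

0.1533


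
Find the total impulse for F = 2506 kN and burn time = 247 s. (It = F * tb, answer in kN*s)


It = 2506 * 247 = 618982 kN*s

618982 kN*s


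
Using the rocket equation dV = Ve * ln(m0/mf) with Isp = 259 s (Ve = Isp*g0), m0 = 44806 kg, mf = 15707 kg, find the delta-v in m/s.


Ve = 259 * 9.81 = 2540.79 m/s
dV = 2540.79 * ln(44806/15707) = 2663 m/s

2663 m/s


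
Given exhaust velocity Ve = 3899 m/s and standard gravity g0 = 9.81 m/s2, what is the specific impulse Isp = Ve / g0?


Isp = Ve / g0 = 3899 / 9.81 = 397.5 s

397.5 s


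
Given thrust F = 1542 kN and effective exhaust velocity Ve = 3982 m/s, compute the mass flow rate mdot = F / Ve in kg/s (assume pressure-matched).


mdot = F / Ve = 1542000 / 3982 = 387.2 kg/s

387.2 kg/s


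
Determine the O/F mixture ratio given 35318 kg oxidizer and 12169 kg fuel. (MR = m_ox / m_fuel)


MR = 35318 / 12169 = 2.9

2.9


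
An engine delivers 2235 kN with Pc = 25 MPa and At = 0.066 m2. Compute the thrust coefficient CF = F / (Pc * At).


CF = 2235000 / (25e6 * 0.066) = 1.35

1.35


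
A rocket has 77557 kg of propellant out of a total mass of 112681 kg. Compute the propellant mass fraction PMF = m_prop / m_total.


PMF = 77557 / 112681 = 0.688

0.688


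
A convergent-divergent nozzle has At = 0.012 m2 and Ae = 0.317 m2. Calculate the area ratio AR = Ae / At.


AR = 0.317 / 0.012 = 26.4

26.4


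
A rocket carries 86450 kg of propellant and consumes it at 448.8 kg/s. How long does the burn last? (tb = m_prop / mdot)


tb = 86450 / 448.8 = 192.6 s

192.6 s


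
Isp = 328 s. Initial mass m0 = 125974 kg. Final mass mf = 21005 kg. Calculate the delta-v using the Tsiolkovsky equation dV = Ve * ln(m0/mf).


Ve = 328 * 9.81 = 3217.68 m/s
dV = 3217.68 * ln(125974/21005) = 5764 m/s

5764 m/s


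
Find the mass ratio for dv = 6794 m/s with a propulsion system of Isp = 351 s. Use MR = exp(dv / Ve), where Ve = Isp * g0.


Ve = 351 * 9.81 = 3443.31 m/s
MR = exp(6794 / 3443.31) = 7.193

7.193


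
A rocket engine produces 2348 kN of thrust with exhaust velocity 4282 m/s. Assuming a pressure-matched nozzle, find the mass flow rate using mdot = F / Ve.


mdot = F / Ve = 2348000 / 4282 = 548.3 kg/s

548.3 kg/s


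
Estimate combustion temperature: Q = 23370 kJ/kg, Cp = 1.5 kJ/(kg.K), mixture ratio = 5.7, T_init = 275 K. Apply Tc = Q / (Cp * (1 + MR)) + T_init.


Tc = 23370 / (1.5 * (1 + 5.7)) + 275 = 2600 K

2600 K


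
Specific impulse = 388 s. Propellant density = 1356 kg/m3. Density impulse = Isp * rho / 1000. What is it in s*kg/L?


rho*Isp = 388 * 1356 / 1000 = 526 s*kg/L

526 s*kg/L


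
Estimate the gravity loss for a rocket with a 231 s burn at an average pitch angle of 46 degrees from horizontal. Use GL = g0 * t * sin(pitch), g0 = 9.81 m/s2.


GL = 9.81 * 231 * sin(46 deg) = 1630 m/s

1630 m/s


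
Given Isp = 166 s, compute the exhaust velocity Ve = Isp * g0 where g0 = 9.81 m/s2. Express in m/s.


Ve = Isp * g0 = 166 * 9.81 = 1628.5 m/s

1628.5 m/s


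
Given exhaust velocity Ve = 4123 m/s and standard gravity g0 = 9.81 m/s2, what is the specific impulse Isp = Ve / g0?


Isp = Ve / g0 = 4123 / 9.81 = 420.3 s

420.3 s


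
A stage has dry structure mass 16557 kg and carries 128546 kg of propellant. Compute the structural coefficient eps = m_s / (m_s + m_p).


eps = 16557 / (16557 + 128546) = 0.1141

0.1141


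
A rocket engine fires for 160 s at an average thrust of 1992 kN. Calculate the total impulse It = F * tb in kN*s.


It = 1992 * 160 = 318720 kN*s

318720 kN*s


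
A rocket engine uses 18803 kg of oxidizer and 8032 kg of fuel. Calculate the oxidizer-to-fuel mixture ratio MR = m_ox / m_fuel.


MR = 18803 / 8032 = 2.34

2.34


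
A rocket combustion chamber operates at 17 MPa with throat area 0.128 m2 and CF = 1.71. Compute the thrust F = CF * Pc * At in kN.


F = 1.71 * 17e6 * 0.128 = 3.7210e+06 N = 3721.0 kN

3721.0 kN


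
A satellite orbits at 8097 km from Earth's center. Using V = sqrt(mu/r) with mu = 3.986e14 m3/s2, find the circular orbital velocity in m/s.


V = sqrt(3.986e14 / 8097000) = 7016 m/s

7016 m/s


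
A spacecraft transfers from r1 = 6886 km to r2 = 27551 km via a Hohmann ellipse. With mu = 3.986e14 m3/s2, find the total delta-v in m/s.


V1 = sqrt(mu/r1) = 7608.26 m/s
dV1 = V1*(sqrt(2*r2/(r1+r2)) - 1) = 2015.76 m/s
V2 = sqrt(mu/r2) = 3803.64 m/s
dV2 = V2*(1 - sqrt(2*r1/(r1+r2))) = 1398.25 m/s
Total dV = 3414 m/s

3414 m/s


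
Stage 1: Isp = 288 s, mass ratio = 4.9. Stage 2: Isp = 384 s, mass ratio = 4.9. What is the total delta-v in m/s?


dV1 = 288 * 9.81 * ln(4.9) = 4490.0 m/s
dV2 = 384 * 9.81 * ln(4.9) = 5986.7 m/s
Total dV = 4490.0 + 5986.7 = 10476.7 m/s ~ 10477 m/s

10477 m/s


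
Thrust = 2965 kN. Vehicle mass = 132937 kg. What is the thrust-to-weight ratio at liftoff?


TWR = 2965000 / (132937 * 9.81) = 2.27

2.27


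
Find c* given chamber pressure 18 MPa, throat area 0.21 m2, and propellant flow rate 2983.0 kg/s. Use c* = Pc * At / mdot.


c* = 18e6 * 0.21 / 2983.0 = 1267 m/s

1267 m/s


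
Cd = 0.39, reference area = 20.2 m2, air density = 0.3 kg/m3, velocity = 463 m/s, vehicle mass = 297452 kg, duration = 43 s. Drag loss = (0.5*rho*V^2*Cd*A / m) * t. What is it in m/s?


D = 0.5 * 0.3 * 463^2 * 0.39 * 20.2 = 253319.85 N
a = 253319.85 / 297452 = 0.8516 m/s2
dV = 0.8516 * 43 = 36.6 m/s

36.6 m/s


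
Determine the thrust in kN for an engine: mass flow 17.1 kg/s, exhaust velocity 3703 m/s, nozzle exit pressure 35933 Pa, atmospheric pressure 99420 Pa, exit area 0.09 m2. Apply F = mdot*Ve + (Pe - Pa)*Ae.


F = 17.1 * 3703 + (35933 - 99420) * 0.09 = 57607.0 N = 57.6 kN

57.6 kN


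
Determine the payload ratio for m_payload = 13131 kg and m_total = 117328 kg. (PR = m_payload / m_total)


PR = 13131 / 117328 = 0.1119

0.1119


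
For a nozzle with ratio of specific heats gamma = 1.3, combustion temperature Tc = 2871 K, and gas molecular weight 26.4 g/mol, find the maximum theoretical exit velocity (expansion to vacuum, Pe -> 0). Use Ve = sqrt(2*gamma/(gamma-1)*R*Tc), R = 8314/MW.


R = 8314 / 26.4 = 314.92 J/(kg.K)
Ve = sqrt(2 * 1.3 / (1.3 - 1) * 314.92 * 2871) = 2799 m/s

2799 m/s


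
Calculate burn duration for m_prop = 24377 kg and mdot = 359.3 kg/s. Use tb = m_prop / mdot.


tb = 24377 / 359.3 = 67.8 s

67.8 s


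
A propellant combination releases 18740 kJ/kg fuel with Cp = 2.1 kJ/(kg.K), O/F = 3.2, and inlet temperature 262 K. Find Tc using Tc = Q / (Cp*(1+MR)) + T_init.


Tc = 18740 / (2.1 * (1 + 3.2)) + 262 = 2387 K

2387 K


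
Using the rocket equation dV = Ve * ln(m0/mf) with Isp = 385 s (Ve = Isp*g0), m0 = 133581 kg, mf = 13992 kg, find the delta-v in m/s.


Ve = 385 * 9.81 = 3776.85 m/s
dV = 3776.85 * ln(133581/13992) = 8521 m/s

8521 m/s


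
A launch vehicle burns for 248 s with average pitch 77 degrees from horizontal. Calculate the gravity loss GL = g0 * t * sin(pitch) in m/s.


GL = 9.81 * 248 * sin(77 deg) = 2371 m/s

2371 m/s


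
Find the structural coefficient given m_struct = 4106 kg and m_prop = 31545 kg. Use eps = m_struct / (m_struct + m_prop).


eps = 4106 / (4106 + 31545) = 0.1152

0.1152


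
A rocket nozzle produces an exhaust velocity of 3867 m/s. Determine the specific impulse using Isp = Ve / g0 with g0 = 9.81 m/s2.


Isp = Ve / g0 = 3867 / 9.81 = 394.2 s

394.2 s


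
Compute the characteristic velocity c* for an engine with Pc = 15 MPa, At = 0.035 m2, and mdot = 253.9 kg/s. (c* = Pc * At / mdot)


c* = 15e6 * 0.035 / 253.9 = 2068 m/s

2068 m/s


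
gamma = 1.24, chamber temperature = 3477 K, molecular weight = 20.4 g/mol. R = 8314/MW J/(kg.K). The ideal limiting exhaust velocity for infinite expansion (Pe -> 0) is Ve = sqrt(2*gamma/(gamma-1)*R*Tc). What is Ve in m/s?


R = 8314 / 20.4 = 407.55 J/(kg.K)
Ve = sqrt(2 * 1.24 / (1.24 - 1) * 407.55 * 3477) = 3827 m/s

3827 m/s


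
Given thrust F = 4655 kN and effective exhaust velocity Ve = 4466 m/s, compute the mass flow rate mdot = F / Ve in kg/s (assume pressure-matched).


mdot = F / Ve = 4655000 / 4466 = 1042.3 kg/s

1042.3 kg/s


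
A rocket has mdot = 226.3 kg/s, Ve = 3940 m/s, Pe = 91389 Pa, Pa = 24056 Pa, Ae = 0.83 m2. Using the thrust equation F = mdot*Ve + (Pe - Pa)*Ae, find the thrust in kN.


F = 226.3 * 3940 + (91389 - 24056) * 0.83 = 947508.0 N = 947.5 kN

947.5 kN


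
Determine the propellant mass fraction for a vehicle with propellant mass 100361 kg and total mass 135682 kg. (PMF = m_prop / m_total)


PMF = 100361 / 135682 = 0.74

0.74


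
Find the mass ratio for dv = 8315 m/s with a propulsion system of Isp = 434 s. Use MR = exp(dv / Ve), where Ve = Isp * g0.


Ve = 434 * 9.81 = 4257.54 m/s
MR = exp(8315 / 4257.54) = 7.05

7.05


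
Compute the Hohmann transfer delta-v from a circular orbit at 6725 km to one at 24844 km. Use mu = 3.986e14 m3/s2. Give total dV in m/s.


V1 = sqrt(mu/r1) = 7698.79 m/s
dV1 = V1*(sqrt(2*r2/(r1+r2)) - 1) = 1959.89 m/s
V2 = sqrt(mu/r2) = 4005.51 m/s
dV2 = V2*(1 - sqrt(2*r1/(r1+r2))) = 1391.01 m/s
Total dV = 3351 m/s

3351 m/s


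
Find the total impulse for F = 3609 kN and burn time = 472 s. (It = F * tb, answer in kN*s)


It = 3609 * 472 = 1703448 kN*s

1703448 kN*s


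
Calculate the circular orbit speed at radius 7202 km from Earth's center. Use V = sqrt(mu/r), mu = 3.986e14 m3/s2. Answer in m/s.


V = sqrt(3.986e14 / 7202000) = 7439 m/s

7439 m/s


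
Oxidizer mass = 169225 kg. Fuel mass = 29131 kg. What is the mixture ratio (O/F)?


MR = 169225 / 29131 = 5.81

5.81


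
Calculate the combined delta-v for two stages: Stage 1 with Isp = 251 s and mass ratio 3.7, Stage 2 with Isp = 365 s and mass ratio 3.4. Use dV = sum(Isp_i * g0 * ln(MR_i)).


dV1 = 251 * 9.81 * ln(3.7) = 3221.5 m/s
dV2 = 365 * 9.81 * ln(3.4) = 4381.9 m/s
Total dV = 3221.5 + 4381.9 = 7603.4 m/s ~ 7603 m/s

7603 m/s


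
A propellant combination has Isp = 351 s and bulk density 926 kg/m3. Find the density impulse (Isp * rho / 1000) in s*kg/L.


rho*Isp = 351 * 926 / 1000 = 325 s*kg/L

325 s*kg/L


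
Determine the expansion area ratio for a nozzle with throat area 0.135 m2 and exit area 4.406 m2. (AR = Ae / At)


AR = 4.406 / 0.135 = 32.6

32.6


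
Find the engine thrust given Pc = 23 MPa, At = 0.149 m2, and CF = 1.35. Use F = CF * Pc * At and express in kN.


F = 1.35 * 23e6 * 0.149 = 4.6264e+06 N = 4626.4 kN

4626.4 kN


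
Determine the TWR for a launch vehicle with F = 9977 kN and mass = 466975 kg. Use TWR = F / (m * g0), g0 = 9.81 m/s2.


TWR = 9977000 / (466975 * 9.81) = 2.18

2.18


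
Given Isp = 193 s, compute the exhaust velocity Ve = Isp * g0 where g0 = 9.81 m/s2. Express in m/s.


Ve = Isp * g0 = 193 * 9.81 = 1893.3 m/s

1893.3 m/s


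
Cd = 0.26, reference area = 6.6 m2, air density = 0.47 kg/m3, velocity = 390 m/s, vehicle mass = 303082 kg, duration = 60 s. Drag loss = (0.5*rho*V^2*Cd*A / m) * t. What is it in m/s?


D = 0.5 * 0.47 * 390^2 * 0.26 * 6.6 = 61335.85 N
a = 61335.85 / 303082 = 0.2024 m/s2
dV = 0.2024 * 60 = 12.1 m/s

12.1 m/s


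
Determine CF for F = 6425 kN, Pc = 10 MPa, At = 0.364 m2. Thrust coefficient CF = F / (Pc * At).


CF = 6425000 / (10e6 * 0.364) = 1.77

1.77


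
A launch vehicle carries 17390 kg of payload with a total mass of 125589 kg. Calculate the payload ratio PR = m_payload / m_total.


PR = 17390 / 125589 = 0.1385

0.1385


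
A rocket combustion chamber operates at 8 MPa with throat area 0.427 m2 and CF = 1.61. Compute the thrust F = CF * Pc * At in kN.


F = 1.61 * 8e6 * 0.427 = 5.4998e+06 N = 5499.8 kN

5499.8 kN


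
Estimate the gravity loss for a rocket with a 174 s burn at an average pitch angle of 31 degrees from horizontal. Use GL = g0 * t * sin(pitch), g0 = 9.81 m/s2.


GL = 9.81 * 174 * sin(31 deg) = 879 m/s

879 m/s


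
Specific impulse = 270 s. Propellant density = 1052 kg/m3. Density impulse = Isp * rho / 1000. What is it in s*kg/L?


rho*Isp = 270 * 1052 / 1000 = 284 s*kg/L

284 s*kg/L


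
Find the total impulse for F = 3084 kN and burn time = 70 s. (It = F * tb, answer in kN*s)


It = 3084 * 70 = 215880 kN*s

215880 kN*s


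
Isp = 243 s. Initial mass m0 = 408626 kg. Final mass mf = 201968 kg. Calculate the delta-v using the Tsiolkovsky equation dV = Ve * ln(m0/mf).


Ve = 243 * 9.81 = 2383.83 m/s
dV = 2383.83 * ln(408626/201968) = 1680 m/s

1680 m/s


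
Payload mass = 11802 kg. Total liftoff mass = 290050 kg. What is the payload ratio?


PR = 11802 / 290050 = 0.0407

0.0407


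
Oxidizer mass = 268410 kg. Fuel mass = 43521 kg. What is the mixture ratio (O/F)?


MR = 268410 / 43521 = 6.17

6.17


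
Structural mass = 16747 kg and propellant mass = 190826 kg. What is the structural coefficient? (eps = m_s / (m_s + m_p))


eps = 16747 / (16747 + 190826) = 0.0807

0.0807


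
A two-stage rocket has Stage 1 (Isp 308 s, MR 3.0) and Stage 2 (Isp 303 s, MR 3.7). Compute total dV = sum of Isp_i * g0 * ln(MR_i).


dV1 = 308 * 9.81 * ln(3.0) = 3319.4 m/s
dV2 = 303 * 9.81 * ln(3.7) = 3888.9 m/s
Total dV = 3319.4 + 3888.9 = 7208.3 m/s ~ 7208 m/s

7208 m/s


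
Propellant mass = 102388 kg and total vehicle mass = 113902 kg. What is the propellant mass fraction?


PMF = 102388 / 113902 = 0.899

0.899


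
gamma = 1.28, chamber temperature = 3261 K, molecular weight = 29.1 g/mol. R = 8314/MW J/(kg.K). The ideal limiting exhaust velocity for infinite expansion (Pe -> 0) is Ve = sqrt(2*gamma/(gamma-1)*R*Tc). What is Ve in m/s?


R = 8314 / 29.1 = 285.7 J/(kg.K)
Ve = sqrt(2 * 1.28 / (1.28 - 1) * 285.7 * 3261) = 2919 m/s

2919 m/s


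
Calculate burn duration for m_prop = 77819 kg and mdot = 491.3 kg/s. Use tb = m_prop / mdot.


tb = 77819 / 491.3 = 158.4 s

158.4 s


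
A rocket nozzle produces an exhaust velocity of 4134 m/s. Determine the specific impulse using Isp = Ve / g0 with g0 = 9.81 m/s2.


Isp = Ve / g0 = 4134 / 9.81 = 421.4 s

421.4 s


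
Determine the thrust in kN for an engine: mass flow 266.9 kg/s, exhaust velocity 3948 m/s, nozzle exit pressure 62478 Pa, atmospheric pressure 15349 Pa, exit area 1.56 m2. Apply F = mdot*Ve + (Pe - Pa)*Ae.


F = 266.9 * 3948 + (62478 - 15349) * 1.56 = 1.1272e+06 N = 1127.2 kN

1127.2 kN


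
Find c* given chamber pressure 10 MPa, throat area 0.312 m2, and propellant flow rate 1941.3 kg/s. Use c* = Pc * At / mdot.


c* = 10e6 * 0.312 / 1941.3 = 1607 m/s

1607 m/s


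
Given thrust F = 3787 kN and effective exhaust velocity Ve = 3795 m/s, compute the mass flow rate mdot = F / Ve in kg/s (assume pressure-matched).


mdot = F / Ve = 3787000 / 3795 = 997.9 kg/s

997.9 kg/s


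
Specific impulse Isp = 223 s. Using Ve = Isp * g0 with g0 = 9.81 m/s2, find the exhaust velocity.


Ve = Isp * g0 = 223 * 9.81 = 2187.6 m/s

2187.6 m/s


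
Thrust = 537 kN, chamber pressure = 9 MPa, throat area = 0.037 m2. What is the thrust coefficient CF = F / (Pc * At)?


CF = 537000 / (9e6 * 0.037) = 1.61

1.61


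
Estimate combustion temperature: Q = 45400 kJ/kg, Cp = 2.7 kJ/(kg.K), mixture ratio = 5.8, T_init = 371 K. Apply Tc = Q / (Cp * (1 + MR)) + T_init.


Tc = 45400 / (2.7 * (1 + 5.8)) + 371 = 2844 K

2844 K


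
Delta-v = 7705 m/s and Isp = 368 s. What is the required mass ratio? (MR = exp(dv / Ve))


Ve = 368 * 9.81 = 3610.08 m/s
MR = exp(7705 / 3610.08) = 8.451

8.451


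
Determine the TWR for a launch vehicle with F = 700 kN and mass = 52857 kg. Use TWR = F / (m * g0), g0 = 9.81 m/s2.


TWR = 700000 / (52857 * 9.81) = 1.35

1.35


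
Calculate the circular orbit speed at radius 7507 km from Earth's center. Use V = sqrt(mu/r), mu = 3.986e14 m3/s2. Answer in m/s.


V = sqrt(3.986e14 / 7507000) = 7287 m/s

7287 m/s


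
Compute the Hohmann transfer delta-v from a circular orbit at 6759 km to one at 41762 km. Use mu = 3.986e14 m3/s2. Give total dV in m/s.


V1 = sqrt(mu/r1) = 7679.4 m/s
dV1 = V1*(sqrt(2*r2/(r1+r2)) - 1) = 2396.13 m/s
V2 = sqrt(mu/r2) = 3089.43 m/s
dV2 = V2*(1 - sqrt(2*r1/(r1+r2))) = 1458.75 m/s
Total dV = 3855 m/s

3855 m/s


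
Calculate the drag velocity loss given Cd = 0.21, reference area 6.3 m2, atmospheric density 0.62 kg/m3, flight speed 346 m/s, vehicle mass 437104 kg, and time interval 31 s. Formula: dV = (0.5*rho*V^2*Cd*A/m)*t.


D = 0.5 * 0.62 * 346^2 * 0.21 * 6.3 = 49099.12 N
a = 49099.12 / 437104 = 0.1123 m/s2
dV = 0.1123 * 31 = 3.5 m/s

3.5 m/s


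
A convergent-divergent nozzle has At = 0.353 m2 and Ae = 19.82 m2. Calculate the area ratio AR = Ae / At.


AR = 19.82 / 0.353 = 56.1

56.1


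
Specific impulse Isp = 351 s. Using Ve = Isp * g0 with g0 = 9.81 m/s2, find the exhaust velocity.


Ve = Isp * g0 = 351 * 9.81 = 3443.3 m/s

3443.3 m/s


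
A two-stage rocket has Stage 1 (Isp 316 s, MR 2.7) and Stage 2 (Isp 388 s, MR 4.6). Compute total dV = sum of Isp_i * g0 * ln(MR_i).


dV1 = 316 * 9.81 * ln(2.7) = 3079.0 m/s
dV2 = 388 * 9.81 * ln(4.6) = 5808.6 m/s
Total dV = 3079.0 + 5808.6 = 8887.6 m/s ~ 8888 m/s

8888 m/s


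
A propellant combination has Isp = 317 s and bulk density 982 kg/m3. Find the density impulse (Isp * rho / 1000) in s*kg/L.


rho*Isp = 317 * 982 / 1000 = 311 s*kg/L

311 s*kg/L


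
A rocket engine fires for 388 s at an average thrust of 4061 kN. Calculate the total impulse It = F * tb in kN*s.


It = 4061 * 388 = 1575668 kN*s

1575668 kN*s


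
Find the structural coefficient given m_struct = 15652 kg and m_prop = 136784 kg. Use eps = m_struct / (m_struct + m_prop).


eps = 15652 / (15652 + 136784) = 0.1027

0.1027


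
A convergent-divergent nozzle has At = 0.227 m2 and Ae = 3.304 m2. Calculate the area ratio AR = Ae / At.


AR = 3.304 / 0.227 = 14.6

14.6


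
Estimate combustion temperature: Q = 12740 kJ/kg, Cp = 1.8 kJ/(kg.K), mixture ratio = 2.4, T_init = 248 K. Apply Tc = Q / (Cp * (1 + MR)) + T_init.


Tc = 12740 / (1.8 * (1 + 2.4)) + 248 = 2330 K

2330 K


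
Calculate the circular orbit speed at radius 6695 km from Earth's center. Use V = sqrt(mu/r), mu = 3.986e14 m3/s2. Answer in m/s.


V = sqrt(3.986e14 / 6695000) = 7716 m/s

7716 m/s


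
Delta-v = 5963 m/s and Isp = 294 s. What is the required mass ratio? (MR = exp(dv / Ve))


Ve = 294 * 9.81 = 2884.14 m/s
MR = exp(5963 / 2884.14) = 7.905

7.905


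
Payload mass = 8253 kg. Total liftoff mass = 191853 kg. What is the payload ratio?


PR = 8253 / 191853 = 0.043

0.043


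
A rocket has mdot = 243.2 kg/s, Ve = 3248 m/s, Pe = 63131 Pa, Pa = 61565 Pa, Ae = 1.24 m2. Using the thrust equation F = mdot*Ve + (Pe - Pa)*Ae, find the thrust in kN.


F = 243.2 * 3248 + (63131 - 61565) * 1.24 = 791855.0 N = 791.9 kN

791.9 kN


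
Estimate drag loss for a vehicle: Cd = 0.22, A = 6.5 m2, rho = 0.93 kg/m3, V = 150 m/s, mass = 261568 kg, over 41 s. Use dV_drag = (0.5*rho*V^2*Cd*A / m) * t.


D = 0.5 * 0.93 * 150^2 * 0.22 * 6.5 = 14961.38 N
a = 14961.38 / 261568 = 0.0572 m/s2
dV = 0.0572 * 41 = 2.3 m/s

2.3 m/s


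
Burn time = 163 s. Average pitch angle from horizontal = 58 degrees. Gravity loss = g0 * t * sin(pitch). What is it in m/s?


GL = 9.81 * 163 * sin(58 deg) = 1356 m/s

1356 m/s


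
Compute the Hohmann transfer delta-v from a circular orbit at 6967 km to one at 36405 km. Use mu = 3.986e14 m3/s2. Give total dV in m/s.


V1 = sqrt(mu/r1) = 7563.9 m/s
dV1 = V1*(sqrt(2*r2/(r1+r2)) - 1) = 2236.34 m/s
V2 = sqrt(mu/r2) = 3308.93 m/s
dV2 = V2*(1 - sqrt(2*r1/(r1+r2))) = 1433.42 m/s
Total dV = 3670 m/s

3670 m/s


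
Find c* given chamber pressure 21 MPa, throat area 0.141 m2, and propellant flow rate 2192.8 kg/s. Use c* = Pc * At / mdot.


c* = 21e6 * 0.141 / 2192.8 = 1350 m/s

1350 m/s


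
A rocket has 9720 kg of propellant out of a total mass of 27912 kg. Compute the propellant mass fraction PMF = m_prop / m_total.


PMF = 9720 / 27912 = 0.348

0.348


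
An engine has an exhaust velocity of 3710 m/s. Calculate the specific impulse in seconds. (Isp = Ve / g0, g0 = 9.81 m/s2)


Isp = Ve / g0 = 3710 / 9.81 = 378.2 s

378.2 s


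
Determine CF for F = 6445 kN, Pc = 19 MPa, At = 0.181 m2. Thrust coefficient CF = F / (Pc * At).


CF = 6445000 / (19e6 * 0.181) = 1.87

1.87


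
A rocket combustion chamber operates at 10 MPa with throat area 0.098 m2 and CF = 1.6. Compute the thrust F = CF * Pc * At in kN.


F = 1.6 * 10e6 * 0.098 = 1.5680e+06 N = 1568.0 kN

1568.0 kN


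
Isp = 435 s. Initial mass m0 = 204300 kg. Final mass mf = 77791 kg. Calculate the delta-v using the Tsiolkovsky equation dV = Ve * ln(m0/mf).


Ve = 435 * 9.81 = 4267.35 m/s
dV = 4267.35 * ln(204300/77791) = 4120 m/s

4120 m/s


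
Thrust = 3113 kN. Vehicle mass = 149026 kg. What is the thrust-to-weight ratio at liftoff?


TWR = 3113000 / (149026 * 9.81) = 2.13

2.13


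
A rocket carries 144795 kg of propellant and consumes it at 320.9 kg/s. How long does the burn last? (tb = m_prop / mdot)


tb = 144795 / 320.9 = 451.2 s

451.2 s


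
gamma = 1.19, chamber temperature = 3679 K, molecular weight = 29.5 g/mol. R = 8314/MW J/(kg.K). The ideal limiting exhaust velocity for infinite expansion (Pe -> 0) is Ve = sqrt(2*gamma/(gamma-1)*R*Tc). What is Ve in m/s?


R = 8314 / 29.5 = 281.83 J/(kg.K)
Ve = sqrt(2 * 1.19 / (1.19 - 1) * 281.83 * 3679) = 3604 m/s

3604 m/s


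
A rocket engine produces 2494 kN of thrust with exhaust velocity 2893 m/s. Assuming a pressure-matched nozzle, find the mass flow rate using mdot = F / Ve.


mdot = F / Ve = 2494000 / 2893 = 862.1 kg/s

862.1 kg/s


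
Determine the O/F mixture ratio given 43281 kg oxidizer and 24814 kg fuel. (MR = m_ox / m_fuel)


MR = 43281 / 24814 = 1.74

1.74


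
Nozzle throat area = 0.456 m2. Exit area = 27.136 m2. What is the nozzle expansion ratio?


AR = 27.136 / 0.456 = 59.5

59.5


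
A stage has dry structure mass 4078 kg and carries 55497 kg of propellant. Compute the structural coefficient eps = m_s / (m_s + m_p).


eps = 4078 / (4078 + 55497) = 0.0685

0.0685


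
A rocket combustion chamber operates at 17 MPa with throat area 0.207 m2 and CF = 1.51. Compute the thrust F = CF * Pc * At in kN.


F = 1.51 * 17e6 * 0.207 = 5.3137e+06 N = 5313.7 kN

5313.7 kN


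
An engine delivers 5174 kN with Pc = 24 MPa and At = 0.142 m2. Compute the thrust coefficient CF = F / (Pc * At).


CF = 5174000 / (24e6 * 0.142) = 1.52

1.52


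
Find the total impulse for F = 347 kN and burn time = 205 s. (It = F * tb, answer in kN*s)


It = 347 * 205 = 71135 kN*s

71135 kN*s


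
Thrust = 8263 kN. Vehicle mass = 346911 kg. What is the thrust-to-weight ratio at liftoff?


TWR = 8263000 / (346911 * 9.81) = 2.43

2.43


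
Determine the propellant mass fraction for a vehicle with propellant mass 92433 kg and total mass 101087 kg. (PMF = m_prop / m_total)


PMF = 92433 / 101087 = 0.914

0.914


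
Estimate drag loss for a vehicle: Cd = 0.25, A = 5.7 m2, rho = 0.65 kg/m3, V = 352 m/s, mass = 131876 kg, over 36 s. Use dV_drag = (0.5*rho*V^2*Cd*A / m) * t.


D = 0.5 * 0.65 * 352^2 * 0.25 * 5.7 = 57383.04 N
a = 57383.04 / 131876 = 0.4351 m/s2
dV = 0.4351 * 36 = 15.7 m/s

15.7 m/s


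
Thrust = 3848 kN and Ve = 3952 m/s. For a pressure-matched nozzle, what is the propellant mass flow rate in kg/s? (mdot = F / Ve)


mdot = F / Ve = 3848000 / 3952 = 973.7 kg/s

973.7 kg/s


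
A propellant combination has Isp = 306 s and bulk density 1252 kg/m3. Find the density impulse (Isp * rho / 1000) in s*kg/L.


rho*Isp = 306 * 1252 / 1000 = 383 s*kg/L

383 s*kg/L


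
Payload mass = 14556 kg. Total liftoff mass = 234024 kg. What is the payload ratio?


PR = 14556 / 234024 = 0.0622

0.0622


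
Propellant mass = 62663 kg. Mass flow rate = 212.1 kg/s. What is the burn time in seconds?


tb = 62663 / 212.1 = 295.4 s

295.4 s


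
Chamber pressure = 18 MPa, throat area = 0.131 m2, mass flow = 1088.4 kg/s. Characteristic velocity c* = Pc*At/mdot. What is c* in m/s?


c* = 18e6 * 0.131 / 1088.4 = 2166 m/s

2166 m/s


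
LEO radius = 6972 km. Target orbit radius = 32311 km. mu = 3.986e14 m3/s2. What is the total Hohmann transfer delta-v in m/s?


V1 = sqrt(mu/r1) = 7561.19 m/s
dV1 = V1*(sqrt(2*r2/(r1+r2)) - 1) = 2136.72 m/s
V2 = sqrt(mu/r2) = 3512.31 m/s
dV2 = V2*(1 - sqrt(2*r1/(r1+r2))) = 1419.72 m/s
Total dV = 3556 m/s

3556 m/s


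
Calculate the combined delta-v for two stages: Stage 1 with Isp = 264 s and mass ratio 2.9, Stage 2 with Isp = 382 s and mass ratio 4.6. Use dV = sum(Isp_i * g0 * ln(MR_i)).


dV1 = 264 * 9.81 * ln(2.9) = 2757.4 m/s
dV2 = 382 * 9.81 * ln(4.6) = 5718.8 m/s
Total dV = 2757.4 + 5718.8 = 8476.2 m/s ~ 8476 m/s

8476 m/s


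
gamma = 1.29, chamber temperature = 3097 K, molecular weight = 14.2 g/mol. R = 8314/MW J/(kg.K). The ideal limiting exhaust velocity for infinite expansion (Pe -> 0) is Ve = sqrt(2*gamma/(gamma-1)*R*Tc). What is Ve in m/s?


R = 8314 / 14.2 = 585.49 J/(kg.K)
Ve = sqrt(2 * 1.29 / (1.29 - 1) * 585.49 * 3097) = 4016 m/s

4016 m/s


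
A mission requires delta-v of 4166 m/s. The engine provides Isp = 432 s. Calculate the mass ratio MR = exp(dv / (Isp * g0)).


Ve = 432 * 9.81 = 4237.92 m/s
MR = exp(4166 / 4237.92) = 2.673

2.673


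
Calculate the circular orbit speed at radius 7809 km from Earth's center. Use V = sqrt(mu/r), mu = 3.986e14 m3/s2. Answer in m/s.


V = sqrt(3.986e14 / 7809000) = 7144 m/s

7144 m/s


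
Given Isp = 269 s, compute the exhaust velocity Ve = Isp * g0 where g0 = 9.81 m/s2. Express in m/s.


Ve = Isp * g0 = 269 * 9.81 = 2638.9 m/s

2638.9 m/s


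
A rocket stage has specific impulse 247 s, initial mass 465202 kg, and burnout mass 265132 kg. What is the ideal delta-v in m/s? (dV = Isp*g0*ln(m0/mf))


Ve = 247 * 9.81 = 2423.07 m/s
dV = 2423.07 * ln(465202/265132) = 1362 m/s

1362 m/s


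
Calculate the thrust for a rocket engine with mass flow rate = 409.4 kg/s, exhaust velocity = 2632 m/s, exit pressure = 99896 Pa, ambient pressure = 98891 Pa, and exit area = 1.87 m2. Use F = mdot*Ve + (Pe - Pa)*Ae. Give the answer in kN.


F = 409.4 * 2632 + (99896 - 98891) * 1.87 = 1.0794e+06 N = 1079.4 kN

1079.4 kN


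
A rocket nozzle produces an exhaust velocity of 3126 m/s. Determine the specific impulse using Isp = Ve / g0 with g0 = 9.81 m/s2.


Isp = Ve / g0 = 3126 / 9.81 = 318.7 s

318.7 s


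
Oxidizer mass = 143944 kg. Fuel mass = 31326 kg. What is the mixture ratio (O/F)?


MR = 143944 / 31326 = 4.6

4.6


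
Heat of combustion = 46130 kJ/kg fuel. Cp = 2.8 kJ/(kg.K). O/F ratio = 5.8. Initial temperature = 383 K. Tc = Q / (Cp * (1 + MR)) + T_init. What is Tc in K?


Tc = 46130 / (2.8 * (1 + 5.8)) + 383 = 2806 K

2806 K


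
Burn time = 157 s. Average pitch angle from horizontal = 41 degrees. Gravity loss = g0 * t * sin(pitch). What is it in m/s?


GL = 9.81 * 157 * sin(41 deg) = 1010 m/s

1010 m/s


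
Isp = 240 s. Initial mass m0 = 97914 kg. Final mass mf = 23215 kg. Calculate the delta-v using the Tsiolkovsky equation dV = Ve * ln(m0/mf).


Ve = 240 * 9.81 = 2354.4 m/s
dV = 2354.4 * ln(97914/23215) = 3389 m/s

3389 m/s


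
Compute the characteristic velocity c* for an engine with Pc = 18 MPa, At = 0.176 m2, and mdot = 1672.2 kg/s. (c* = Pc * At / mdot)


c* = 18e6 * 0.176 / 1672.2 = 1895 m/s

1895 m/s


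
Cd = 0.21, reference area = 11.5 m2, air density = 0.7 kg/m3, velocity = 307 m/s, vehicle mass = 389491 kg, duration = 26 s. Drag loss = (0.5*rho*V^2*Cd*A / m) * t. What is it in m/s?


D = 0.5 * 0.7 * 307^2 * 0.21 * 11.5 = 79663.97 N
a = 79663.97 / 389491 = 0.2045 m/s2
dV = 0.2045 * 26 = 5.3 m/s

5.3 m/s


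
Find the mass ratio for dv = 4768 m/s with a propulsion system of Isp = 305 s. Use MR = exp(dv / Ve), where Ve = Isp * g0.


Ve = 305 * 9.81 = 2992.05 m/s
MR = exp(4768 / 2992.05) = 4.921

4.921


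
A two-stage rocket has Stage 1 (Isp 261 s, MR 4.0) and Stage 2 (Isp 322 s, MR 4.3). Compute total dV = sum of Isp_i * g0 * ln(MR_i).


dV1 = 261 * 9.81 * ln(4.0) = 3549.5 m/s
dV2 = 322 * 9.81 * ln(4.3) = 4607.5 m/s
Total dV = 3549.5 + 4607.5 = 8157.0 m/s ~ 8157 m/s

8157 m/s


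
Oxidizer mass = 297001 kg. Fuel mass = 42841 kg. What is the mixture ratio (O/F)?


MR = 297001 / 42841 = 6.93

6.93


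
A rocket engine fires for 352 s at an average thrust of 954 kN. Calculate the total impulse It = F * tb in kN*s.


It = 954 * 352 = 335808 kN*s

335808 kN*s


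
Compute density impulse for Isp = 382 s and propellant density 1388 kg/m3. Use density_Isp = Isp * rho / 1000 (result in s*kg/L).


rho*Isp = 382 * 1388 / 1000 = 530 s*kg/L

530 s*kg/L


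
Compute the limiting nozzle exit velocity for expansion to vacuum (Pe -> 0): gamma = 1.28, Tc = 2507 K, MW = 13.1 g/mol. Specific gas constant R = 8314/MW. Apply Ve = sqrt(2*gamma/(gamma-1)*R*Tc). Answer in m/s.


R = 8314 / 13.1 = 634.66 J/(kg.K)
Ve = sqrt(2 * 1.28 / (1.28 - 1) * 634.66 * 2507) = 3814 m/s

3814 m/s


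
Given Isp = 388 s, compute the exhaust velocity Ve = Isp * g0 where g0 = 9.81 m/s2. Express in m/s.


Ve = Isp * g0 = 388 * 9.81 = 3806.3 m/s

3806.3 m/s


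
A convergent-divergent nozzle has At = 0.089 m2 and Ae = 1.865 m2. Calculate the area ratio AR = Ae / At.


AR = 1.865 / 0.089 = 21.0

21.0


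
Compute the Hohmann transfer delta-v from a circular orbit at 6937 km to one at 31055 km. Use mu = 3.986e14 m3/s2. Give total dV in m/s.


V1 = sqrt(mu/r1) = 7580.24 m/s
dV1 = V1*(sqrt(2*r2/(r1+r2)) - 1) = 2111.85 m/s
V2 = sqrt(mu/r2) = 3582.64 m/s
dV2 = V2*(1 - sqrt(2*r1/(r1+r2))) = 1417.64 m/s
Total dV = 3529 m/s

3529 m/s


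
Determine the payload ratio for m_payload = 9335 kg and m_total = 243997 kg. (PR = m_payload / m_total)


PR = 9335 / 243997 = 0.0383

0.0383


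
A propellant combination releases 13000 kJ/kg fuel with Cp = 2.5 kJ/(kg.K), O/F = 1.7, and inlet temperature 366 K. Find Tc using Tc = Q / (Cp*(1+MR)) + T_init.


Tc = 13000 / (2.5 * (1 + 1.7)) + 366 = 2292 K

2292 K


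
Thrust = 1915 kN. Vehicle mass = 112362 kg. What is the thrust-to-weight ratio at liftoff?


TWR = 1915000 / (112362 * 9.81) = 1.74

1.74


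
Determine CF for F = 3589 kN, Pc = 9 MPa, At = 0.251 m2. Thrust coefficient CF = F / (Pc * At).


CF = 3589000 / (9e6 * 0.251) = 1.59

1.59


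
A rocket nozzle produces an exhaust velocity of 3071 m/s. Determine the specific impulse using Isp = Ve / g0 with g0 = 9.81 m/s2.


Isp = Ve / g0 = 3071 / 9.81 = 313.0 s

313.0 s


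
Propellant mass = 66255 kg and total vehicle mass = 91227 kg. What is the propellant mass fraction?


PMF = 66255 / 91227 = 0.726

0.726


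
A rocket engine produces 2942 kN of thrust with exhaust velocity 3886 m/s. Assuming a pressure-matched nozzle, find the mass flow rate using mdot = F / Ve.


mdot = F / Ve = 2942000 / 3886 = 757.1 kg/s

757.1 kg/s


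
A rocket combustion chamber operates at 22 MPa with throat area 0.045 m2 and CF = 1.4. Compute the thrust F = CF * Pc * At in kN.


F = 1.4 * 22e6 * 0.045 = 1.3860e+06 N = 1386.0 kN

1386.0 kN


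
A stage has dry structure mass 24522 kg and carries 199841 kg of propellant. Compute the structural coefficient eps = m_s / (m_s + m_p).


eps = 24522 / (24522 + 199841) = 0.1093

0.1093


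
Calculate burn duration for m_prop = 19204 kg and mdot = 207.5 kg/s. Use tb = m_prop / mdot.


tb = 19204 / 207.5 = 92.5 s

92.5 s


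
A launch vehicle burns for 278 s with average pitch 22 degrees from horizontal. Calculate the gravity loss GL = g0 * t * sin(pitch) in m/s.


GL = 9.81 * 278 * sin(22 deg) = 1022 m/s

1022 m/s


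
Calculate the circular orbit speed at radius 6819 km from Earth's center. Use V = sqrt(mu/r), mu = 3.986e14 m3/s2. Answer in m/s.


V = sqrt(3.986e14 / 6819000) = 7646 m/s

7646 m/s


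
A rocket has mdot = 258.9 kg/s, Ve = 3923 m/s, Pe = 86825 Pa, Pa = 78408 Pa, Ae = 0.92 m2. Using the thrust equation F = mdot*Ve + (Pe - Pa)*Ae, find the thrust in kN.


F = 258.9 * 3923 + (86825 - 78408) * 0.92 = 1.0234e+06 N = 1023.4 kN

1023.4 kN


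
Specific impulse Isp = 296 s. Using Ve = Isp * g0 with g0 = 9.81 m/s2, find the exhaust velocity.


Ve = Isp * g0 = 296 * 9.81 = 2903.8 m/s

2903.8 m/s


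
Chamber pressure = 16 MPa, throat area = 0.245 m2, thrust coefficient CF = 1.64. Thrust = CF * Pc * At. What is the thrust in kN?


F = 1.64 * 16e6 * 0.245 = 6.4288e+06 N = 6428.8 kN

6428.8 kN


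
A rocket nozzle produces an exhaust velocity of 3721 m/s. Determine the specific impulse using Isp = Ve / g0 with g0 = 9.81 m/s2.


Isp = Ve / g0 = 3721 / 9.81 = 379.3 s

379.3 s


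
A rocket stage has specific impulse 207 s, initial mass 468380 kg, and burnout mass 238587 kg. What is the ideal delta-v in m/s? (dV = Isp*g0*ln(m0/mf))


Ve = 207 * 9.81 = 2030.67 m/s
dV = 2030.67 * ln(468380/238587) = 1370 m/s

1370 m/s


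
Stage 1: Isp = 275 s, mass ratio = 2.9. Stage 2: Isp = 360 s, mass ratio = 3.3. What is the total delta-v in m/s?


dV1 = 275 * 9.81 * ln(2.9) = 2872.3 m/s
dV2 = 360 * 9.81 * ln(3.3) = 4216.5 m/s
Total dV = 2872.3 + 4216.5 = 7088.8 m/s ~ 7089 m/s

7089 m/s


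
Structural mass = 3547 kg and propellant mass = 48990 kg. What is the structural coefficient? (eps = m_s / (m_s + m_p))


eps = 3547 / (3547 + 48990) = 0.0675

0.0675


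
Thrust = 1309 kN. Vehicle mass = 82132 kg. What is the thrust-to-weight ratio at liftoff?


TWR = 1309000 / (82132 * 9.81) = 1.62

1.62


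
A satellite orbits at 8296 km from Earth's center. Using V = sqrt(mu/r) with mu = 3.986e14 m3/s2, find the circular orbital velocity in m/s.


V = sqrt(3.986e14 / 8296000) = 6932 m/s

6932 m/s


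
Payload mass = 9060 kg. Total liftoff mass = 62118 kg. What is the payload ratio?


PR = 9060 / 62118 = 0.1459

0.1459


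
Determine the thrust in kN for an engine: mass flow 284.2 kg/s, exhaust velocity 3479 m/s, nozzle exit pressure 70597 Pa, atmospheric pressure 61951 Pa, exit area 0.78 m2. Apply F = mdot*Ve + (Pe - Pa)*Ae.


F = 284.2 * 3479 + (70597 - 61951) * 0.78 = 995476.0 N = 995.5 kN

995.5 kN


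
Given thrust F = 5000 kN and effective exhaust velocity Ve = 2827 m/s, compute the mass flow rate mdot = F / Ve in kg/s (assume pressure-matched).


mdot = F / Ve = 5000000 / 2827 = 1768.7 kg/s

1768.7 kg/s


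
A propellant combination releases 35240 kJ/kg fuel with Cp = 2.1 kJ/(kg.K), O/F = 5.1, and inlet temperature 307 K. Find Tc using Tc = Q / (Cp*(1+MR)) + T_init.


Tc = 35240 / (2.1 * (1 + 5.1)) + 307 = 3058 K

3058 K


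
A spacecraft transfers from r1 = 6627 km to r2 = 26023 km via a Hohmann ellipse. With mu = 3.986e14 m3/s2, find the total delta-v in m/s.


V1 = sqrt(mu/r1) = 7755.51 m/s
dV1 = V1*(sqrt(2*r2/(r1+r2)) - 1) = 2036.29 m/s
V2 = sqrt(mu/r2) = 3913.72 m/s
dV2 = V2*(1 - sqrt(2*r1/(r1+r2))) = 1420.15 m/s
Total dV = 3456 m/s

3456 m/s


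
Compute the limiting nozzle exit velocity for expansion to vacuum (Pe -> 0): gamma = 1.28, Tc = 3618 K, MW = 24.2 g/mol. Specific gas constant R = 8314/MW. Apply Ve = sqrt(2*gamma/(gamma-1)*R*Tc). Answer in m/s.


R = 8314 / 24.2 = 343.55 J/(kg.K)
Ve = sqrt(2 * 1.28 / (1.28 - 1) * 343.55 * 3618) = 3371 m/s

3371 m/s


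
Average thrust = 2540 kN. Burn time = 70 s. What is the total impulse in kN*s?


It = 2540 * 70 = 177800 kN*s

177800 kN*s


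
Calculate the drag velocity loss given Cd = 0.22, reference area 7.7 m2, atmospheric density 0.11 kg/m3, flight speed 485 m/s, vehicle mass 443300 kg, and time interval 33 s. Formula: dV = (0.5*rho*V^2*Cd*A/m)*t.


D = 0.5 * 0.11 * 485^2 * 0.22 * 7.7 = 21915.91 N
a = 21915.91 / 443300 = 0.0494 m/s2
dV = 0.0494 * 33 = 1.6 m/s

1.6 m/s
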